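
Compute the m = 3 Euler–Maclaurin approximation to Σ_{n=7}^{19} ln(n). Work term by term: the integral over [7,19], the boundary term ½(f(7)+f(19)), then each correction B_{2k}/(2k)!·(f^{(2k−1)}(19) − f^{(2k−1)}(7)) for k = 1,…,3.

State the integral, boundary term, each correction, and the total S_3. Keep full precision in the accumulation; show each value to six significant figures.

S_3 ≈ 32.7606

∫_7^19 ln(x) dx evaluates to 30.3230.
Endpoint term: (f(7) + f(19))/2 = (1.94591 + 2.94444)/2 = 2.44517.
So far: 32.7681.
Order-1 term: 1/12 · (0.0526316 − 0.142857) = -0.00751880.
Running total after k=1: 32.7606.
Order-2 term: −1/720 · (0.000291588 − 0.00583090) = 7.69349e-06.
Running total after k=2: 32.7606.
Order-3 term: 1/30240 · (9.69267e-06 − 0.00142798) = -4.69009e-08.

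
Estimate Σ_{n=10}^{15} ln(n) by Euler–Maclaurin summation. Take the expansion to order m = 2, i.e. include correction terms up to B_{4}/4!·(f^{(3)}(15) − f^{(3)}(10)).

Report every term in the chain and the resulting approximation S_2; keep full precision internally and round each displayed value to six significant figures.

S_2 ≈ 15.0974

Integral: ∫_10^15 ln(x) dx = 12.5949.
½[f(10) + f(15)] = ½[2.30259 + 2.70805] = 2.50532.
So far: 15.1002.
k=1: B_{2}/(2)! × [f^{(1)}(15) − f^{(1)}(10)] = 1/12 × (0.0666667 − 0.100000) = -0.00277778.
Running total after k=1: 15.0974.
k=2: B_{4}/(4)! × [f^{(3)}(15) − f^{(3)}(10)] = −1/720 × (0.000592593 − 0.00200000) = 1.95473e-06.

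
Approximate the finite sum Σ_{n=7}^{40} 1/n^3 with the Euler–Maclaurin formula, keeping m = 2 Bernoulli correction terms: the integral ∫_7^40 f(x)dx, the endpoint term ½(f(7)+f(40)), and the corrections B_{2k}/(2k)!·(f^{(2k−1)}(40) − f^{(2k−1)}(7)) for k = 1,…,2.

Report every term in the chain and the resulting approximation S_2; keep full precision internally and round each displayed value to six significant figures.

Integral: ∫_7^40 1/x^3 dx = 0.00989158.
Endpoint term: (f(7) + f(40))/2 = (0.00291545 + 1.56250e-05)/2 = 0.00146554.
Running total after boundary: 0.0113571.
k=1: B_{2}/(2)! × [f^{(1)}(40) − f^{(1)}(7)] = 1/12 × (-1.17187e-06 − (-0.00124948)) = 0.000104026.
Partial sum through k=1: 0.0114611.
k=2: B_{4}/(4)! × [f^{(3)}(40) − f^{(3)}(7)] = −1/720 × (-1.46484e-08 − (-0.000509992)) = -7.08301e-07.

S_2 ≈ 0.0114604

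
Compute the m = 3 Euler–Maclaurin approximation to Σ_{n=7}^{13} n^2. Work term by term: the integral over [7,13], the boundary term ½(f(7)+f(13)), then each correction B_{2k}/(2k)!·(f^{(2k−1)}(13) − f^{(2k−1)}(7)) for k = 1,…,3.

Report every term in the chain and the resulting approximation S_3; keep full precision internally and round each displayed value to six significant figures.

S_3 ≈ 728.000

The integral term ∫_7^13 x^2 dx = 618.000.
½[f(7) + f(13)] = ½[49.0000 + 169.000] = 109.000.
Running total after boundary: 727.000.
Correction k=1: B_{2}/2! · (f^{(1)}(13) − f^{(1)}(7)) = 1/12 · (26.0000 − 14.0000) = 1.00000.
Running total after k=1: 728.000.
Correction k=2: B_{4}/4! · (f^{(3)}(13) − f^{(3)}(7)) = −1/720 · (0.00000 − 0.00000) = 0.00000.
Running total after k=2: 728.000.
Correction k=3: B_{6}/6! · (f^{(5)}(13) − f^{(5)}(7)) = 1/30240 · (0.00000 − 0.00000) = 0.00000.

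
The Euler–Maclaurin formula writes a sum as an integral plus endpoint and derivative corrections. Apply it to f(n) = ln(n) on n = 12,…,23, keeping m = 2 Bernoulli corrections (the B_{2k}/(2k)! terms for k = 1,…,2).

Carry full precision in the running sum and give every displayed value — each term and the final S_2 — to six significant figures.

Integral: ∫_12^23 ln(x) dx = 31.2975.
Boundary: ½(f(12) + f(23)) = ½(2.48491 + 3.13549) = 2.81020.
So far: 34.1077.
Correction k=1: B_{2}/2! · (f^{(1)}(23) − f^{(1)}(12)) = 1/12 · (0.0434783 − 0.0833333) = -0.00332126.
Partial sum through k=1: 34.1044.
Correction k=2: B_{4}/4! · (f^{(3)}(23) − f^{(3)}(12)) = −1/720 · (0.000164379 − 0.00115741) = 1.37921e-06.

S_2 ≈ 34.1044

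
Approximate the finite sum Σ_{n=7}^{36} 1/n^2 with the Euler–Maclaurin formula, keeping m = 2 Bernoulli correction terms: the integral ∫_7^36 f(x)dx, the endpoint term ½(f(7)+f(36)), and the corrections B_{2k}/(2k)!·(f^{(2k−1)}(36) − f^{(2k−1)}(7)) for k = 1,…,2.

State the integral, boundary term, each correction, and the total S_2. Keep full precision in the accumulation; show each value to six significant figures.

∫_7^36 1/x^2 dx evaluates to 0.115079.
Boundary: ½(f(7) + f(36)) = ½(0.0204082 + 0.000771605) = 0.0105899.
So far: 0.125669.
Order-1 term: 1/12 · (-4.28669e-05 − (-0.00583090)) = 0.000482336.
Running total after k=1: 0.126152.
Order-2 term: −1/720 · (-3.96916e-07 − (-0.00142798)) = -1.98275e-06.

S_2 ≈ 0.126150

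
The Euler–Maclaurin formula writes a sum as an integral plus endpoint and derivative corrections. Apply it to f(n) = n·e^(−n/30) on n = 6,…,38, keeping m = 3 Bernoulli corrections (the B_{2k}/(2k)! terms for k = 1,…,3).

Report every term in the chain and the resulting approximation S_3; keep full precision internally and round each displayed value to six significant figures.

The integral term ∫_6^38 x·e^(−x/30) dx = 309.420.
Endpoint term: (f(6) + f(38))/2 = (4.91238 + 10.7072)/2 = 7.80981.
So far: 317.230.
k=1: B_{2}/(2)! × [f^{(1)}(38) − f^{(1)}(6)] = 1/12 × (-0.0751385 − 0.654985) = -0.0608436.
After k=1: 317.169.
k=2: B_{4}/(4)! × [f^{(3)}(38) − f^{(3)}(6)] = −1/720 × (0.000542667 − 0.00254716) = 2.78402e-06.
After k=2: 317.169.
k=3: B_{6}/(6)! × [f^{(5)}(38) − f^{(5)}(6)] = 1/30240 × (1.29869e-06 − 4.85174e-06) = -1.17495e-10.

S_3 ≈ 317.169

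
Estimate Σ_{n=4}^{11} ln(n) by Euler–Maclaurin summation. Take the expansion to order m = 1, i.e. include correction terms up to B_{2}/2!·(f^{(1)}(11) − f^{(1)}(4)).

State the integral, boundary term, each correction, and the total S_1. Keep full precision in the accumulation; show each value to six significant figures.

S_1 ≈ 15.7105

Integral: ∫_4^11 ln(x) dx = 13.8317.
Boundary: ½(f(4) + f(11)) = ½(1.38629 + 2.39790) = 1.89209.
Integral + boundary = 15.7238.
k=1: B_{2}/(2)! × [f^{(1)}(11) − f^{(1)}(4)] = 1/12 × (0.0909091 − 0.250000) = -0.0132576.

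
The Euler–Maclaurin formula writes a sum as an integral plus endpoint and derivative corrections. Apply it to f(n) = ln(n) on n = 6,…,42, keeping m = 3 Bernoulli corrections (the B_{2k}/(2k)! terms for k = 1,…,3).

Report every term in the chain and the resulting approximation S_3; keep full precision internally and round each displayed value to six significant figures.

S_3 ≈ 112.984

Integral: ∫_6^42 ln(x) dx = 110.232.
Endpoint term: (f(6) + f(42))/2 = (1.79176 + 3.73767)/2 = 2.76471.
So far: 112.996.
Correction k=1: B_{2}/2! · (f^{(1)}(42) − f^{(1)}(6)) = 1/12 · (0.0238095 − 0.166667) = -0.0119048.
After k=1: 112.984.
Correction k=2: B_{4}/4! · (f^{(3)}(42) − f^{(3)}(6)) = −1/720 · (2.69949e-05 − 0.00925926) = 1.28226e-05.
After k=2: 112.984.
Correction k=3: B_{6}/6! · (f^{(5)}(42) − f^{(5)}(6)) = 1/30240 · (1.83639e-07 − 0.00308642) = -1.02058e-07.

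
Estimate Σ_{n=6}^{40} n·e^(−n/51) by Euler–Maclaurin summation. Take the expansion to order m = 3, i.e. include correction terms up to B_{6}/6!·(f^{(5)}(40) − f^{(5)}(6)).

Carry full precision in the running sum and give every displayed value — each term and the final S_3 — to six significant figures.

S_3 ≈ 477.785

∫_6^40 x·e^(−x/51) dx evaluates to 466.047.
Endpoint term: (f(6) + f(40))/2 = (5.33406 + 18.2573)/2 = 11.7957.
So far: 477.842.
k=1: B_{2}/(2)! × [f^{(1)}(40) − f^{(1)}(6)] = 1/12 × (0.0984463 − 0.784420) = -0.0571645.
After k=1: 477.785.
k=2: B_{4}/(4)! × [f^{(3)}(40) − f^{(3)}(6)] = −1/720 × (0.000388817 − 0.000985175) = 8.28275e-07.
After k=2: 477.785.
k=3: B_{6}/(6)! × [f^{(5)}(40) − f^{(5)}(6)] = 1/30240 × (2.84423e-07 − 6.41586e-07) = -1.18110e-11.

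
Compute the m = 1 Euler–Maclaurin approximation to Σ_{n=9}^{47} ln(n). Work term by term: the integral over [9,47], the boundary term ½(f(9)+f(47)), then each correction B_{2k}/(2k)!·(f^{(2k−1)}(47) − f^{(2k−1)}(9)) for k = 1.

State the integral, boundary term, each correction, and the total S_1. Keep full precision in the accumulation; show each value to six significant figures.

∫_9^47 ln(x) dx evaluates to 123.182.
Endpoint term: (f(9) + f(47))/2 = (2.19722 + 3.85015)/2 = 3.02369.
Integral + boundary = 126.206.
Correction k=1: B_{2}/2! · (f^{(1)}(47) − f^{(1)}(9)) = 1/12 · (0.0212766 − 0.111111) = -0.00748621.

S_1 ≈ 126.198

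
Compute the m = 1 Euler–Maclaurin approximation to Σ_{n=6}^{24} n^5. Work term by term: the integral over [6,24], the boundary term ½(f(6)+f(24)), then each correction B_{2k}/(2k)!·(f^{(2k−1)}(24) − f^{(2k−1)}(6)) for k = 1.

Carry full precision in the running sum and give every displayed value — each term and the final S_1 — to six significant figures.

S_1 ≈ 3.59656e+07

The integral term ∫_6^24 x^5 dx = 3.18427e+07.
Endpoint term: (f(6) + f(24))/2 = (7776.00 + 7.96262e+06)/2 = 3.98520e+06.
Running total after boundary: 3.58279e+07.
k=1: B_{2}/(2)! × [f^{(1)}(24) − f^{(1)}(6)] = 1/12 × (1.65888e+06 − 6480.00) = 137700.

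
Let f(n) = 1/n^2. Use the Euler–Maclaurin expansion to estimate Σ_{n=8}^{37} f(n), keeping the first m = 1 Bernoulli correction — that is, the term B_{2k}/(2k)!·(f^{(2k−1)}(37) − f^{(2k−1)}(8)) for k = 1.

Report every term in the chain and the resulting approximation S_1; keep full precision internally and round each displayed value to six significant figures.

S_1 ≈ 0.106473

Integral: ∫_8^37 1/x^2 dx = 0.0979730.
½[f(8) + f(37)] = ½[0.0156250 + 0.000730460] = 0.00817773.
So far: 0.106151.
k=1: B_{2}/(2)! × [f^{(1)}(37) − f^{(1)}(8)] = 1/12 × (-3.94843e-05 − (-0.00390625)) = 0.000322230.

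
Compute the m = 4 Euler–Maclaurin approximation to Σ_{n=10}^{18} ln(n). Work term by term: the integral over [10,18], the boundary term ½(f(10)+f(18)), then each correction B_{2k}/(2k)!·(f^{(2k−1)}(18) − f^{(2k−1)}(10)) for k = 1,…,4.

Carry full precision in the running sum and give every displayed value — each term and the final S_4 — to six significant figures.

The integral term ∫_10^18 ln(x) dx = 21.0008.
Endpoint term: (f(10) + f(18))/2 = (2.30259 + 2.89037)/2 = 2.59648.
Integral + boundary = 23.5973.
Order-1 term: 1/12 · (0.0555556 − 0.100000) = -0.00370370.
Partial sum through k=1: 23.5936.
Order-2 term: −1/720 · (0.000342936 − 0.00200000) = 2.30148e-06.
Partial sum through k=2: 23.5936.
Order-3 term: 1/30240 · (1.27013e-05 − 0.000240000) = -7.51649e-09.
Partial sum through k=3: 23.5936.
Order-4 term: −1/1209600 · (1.17605e-06 − 7.20000e-05) = 5.85515e-11.

S_4 ≈ 23.5936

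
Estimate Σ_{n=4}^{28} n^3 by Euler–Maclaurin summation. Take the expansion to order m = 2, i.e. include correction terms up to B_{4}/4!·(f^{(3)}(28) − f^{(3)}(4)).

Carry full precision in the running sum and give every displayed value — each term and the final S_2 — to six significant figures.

∫_4^28 x^3 dx evaluates to 153600.
Boundary: ½(f(4) + f(28)) = ½(64.0000 + 21952.0) = 11008.0.
Running total after boundary: 164608.
Order-1 term: 1/12 · (2352.00 − 48.0000) = 192.000.
After k=1: 164800.
Order-2 term: −1/720 · (6.00000 − 6.00000) = 0.00000.

S_2 ≈ 164800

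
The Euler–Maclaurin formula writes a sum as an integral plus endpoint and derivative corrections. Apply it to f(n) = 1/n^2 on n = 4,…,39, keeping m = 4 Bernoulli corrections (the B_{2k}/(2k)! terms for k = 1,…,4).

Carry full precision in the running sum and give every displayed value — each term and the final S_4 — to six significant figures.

Integral: ∫_4^39 1/x^2 dx = 0.224359.
Boundary: ½(f(4) + f(39)) = ½(0.0625000 + 0.000657462) = 0.0315787.
Running total after boundary: 0.255938.
Order-1 term: 1/12 · (-3.37160e-05 − (-0.0312500)) = 0.00260136.
After k=1: 0.258539.
Order-2 term: −1/720 · (-2.66004e-07 − (-0.0234375)) = -3.25517e-05.
After k=2: 0.258507.
Order-3 term: 1/30240 · (-5.24663e-09 − (-0.0439453)) = 1.45322e-06.
After k=3: 0.258508.
Order-4 term: −1/1209600 · (-1.93170e-10 − (-0.153809)) = -1.27157e-07.

S_4 ≈ 0.258508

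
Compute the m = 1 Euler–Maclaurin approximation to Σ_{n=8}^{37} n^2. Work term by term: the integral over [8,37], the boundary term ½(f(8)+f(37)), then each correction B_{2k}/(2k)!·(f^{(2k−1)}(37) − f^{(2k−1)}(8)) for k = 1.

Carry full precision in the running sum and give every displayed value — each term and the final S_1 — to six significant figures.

S_1 ≈ 17435.0

Integral: ∫_8^37 x^2 dx = 16713.7.
Boundary: ½(f(8) + f(37)) = ½(64.0000 + 1369.00) = 716.500.
Integral + boundary = 17430.2.
Correction k=1: B_{2}/2! · (f^{(1)}(37) − f^{(1)}(8)) = 1/12 · (74.0000 − 16.0000) = 4.83333.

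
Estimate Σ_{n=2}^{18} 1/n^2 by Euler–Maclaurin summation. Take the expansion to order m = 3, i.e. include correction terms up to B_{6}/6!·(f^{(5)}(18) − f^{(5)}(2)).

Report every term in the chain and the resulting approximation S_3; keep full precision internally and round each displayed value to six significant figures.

S_3 ≈ 0.590937

Integral: ∫_2^18 1/x^2 dx = 0.444444.
½[f(2) + f(18)] = ½[0.250000 + 0.00308642] = 0.126543.
Integral + boundary = 0.570988.
k=1: B_{2}/(2)! × [f^{(1)}(18) − f^{(1)}(2)] = 1/12 × (-0.000342936 − (-0.250000)) = 0.0208048.
Partial sum through k=1: 0.591792.
k=2: B_{4}/(4)! × [f^{(3)}(18) − f^{(3)}(2)] = −1/720 × (-1.27013e-05 − (-0.750000)) = -0.00104165.
Partial sum through k=2: 0.590751.
k=3: B_{6}/(6)! × [f^{(5)}(18) − f^{(5)}(2)] = 1/30240 × (-1.17605e-06 − (-5.62500)) = 0.000186012.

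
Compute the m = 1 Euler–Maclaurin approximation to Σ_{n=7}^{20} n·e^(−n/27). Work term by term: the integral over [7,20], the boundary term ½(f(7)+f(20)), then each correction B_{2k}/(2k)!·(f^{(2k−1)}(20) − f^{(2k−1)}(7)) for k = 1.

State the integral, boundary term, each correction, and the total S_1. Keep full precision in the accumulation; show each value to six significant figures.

Integral: ∫_7^20 x·e^(−x/27) dx = 103.341.
½[f(7) + f(20)] = ½[5.40136 + 9.53521] = 7.46829.
Integral + boundary = 110.809.
Order-1 term: 1/12 · (0.123605 − 0.571573) = -0.0373307.

S_1 ≈ 110.772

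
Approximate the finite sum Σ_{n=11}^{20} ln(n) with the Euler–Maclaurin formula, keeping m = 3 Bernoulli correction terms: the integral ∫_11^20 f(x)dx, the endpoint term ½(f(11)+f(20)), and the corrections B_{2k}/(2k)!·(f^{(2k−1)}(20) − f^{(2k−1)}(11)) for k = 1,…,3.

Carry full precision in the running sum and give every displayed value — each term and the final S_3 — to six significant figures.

S_3 ≈ 27.2312

∫_11^20 ln(x) dx evaluates to 24.5378.
Boundary: ½(f(11) + f(20)) = ½(2.39790 + 2.99573) = 2.69681.
Integral + boundary = 27.2346.
k=1: B_{2}/(2)! × [f^{(1)}(20) − f^{(1)}(11)] = 1/12 × (0.0500000 − 0.0909091) = -0.00340909.
After k=1: 27.2312.
k=2: B_{4}/(4)! × [f^{(3)}(20) − f^{(3)}(11)] = −1/720 × (0.000250000 − 0.00150263) = 1.73976e-06.
After k=2: 27.2312.
k=3: B_{6}/(6)! × [f^{(5)}(20) − f^{(5)}(11)] = 1/30240 × (7.50000e-06 − 0.000149021) = -4.67993e-09.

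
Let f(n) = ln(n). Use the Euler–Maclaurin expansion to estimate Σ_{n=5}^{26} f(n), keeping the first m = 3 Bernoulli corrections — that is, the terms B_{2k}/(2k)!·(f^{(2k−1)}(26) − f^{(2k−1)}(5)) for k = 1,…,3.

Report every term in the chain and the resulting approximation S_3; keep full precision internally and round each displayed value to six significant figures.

S_3 ≈ 58.0836

Integral: ∫_5^26 ln(x) dx = 55.6633.
Boundary: ½(f(5) + f(26)) = ½(1.60944 + 3.25810) = 2.43377.
Running total after boundary: 58.0971.
Correction k=1: B_{2}/2! · (f^{(1)}(26) − f^{(1)}(5)) = 1/12 · (0.0384615 − 0.200000) = -0.0134615.
Running total after k=1: 58.0836.
Correction k=2: B_{4}/4! · (f^{(3)}(26) − f^{(3)}(5)) = −1/720 · (0.000113792 − 0.0160000) = 2.20642e-05.
Running total after k=2: 58.0836.
Correction k=3: B_{6}/6! · (f^{(5)}(26) − f^{(5)}(5)) = 1/30240 · (2.01997e-06 − 0.00768000) = -2.53901e-07.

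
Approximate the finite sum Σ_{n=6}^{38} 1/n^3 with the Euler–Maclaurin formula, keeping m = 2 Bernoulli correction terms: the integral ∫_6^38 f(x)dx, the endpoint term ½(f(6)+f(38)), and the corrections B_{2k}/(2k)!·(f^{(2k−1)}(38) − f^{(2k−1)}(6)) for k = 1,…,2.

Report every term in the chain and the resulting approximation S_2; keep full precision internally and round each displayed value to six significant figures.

∫_6^38 1/x^3 dx evaluates to 0.0135426.
½[f(6) + f(38)] = ½[0.00462963 + 1.82242e-05] = 0.00232393.
So far: 0.0158666.
Correction k=1: B_{2}/2! · (f^{(1)}(38) − f^{(1)}(6)) = 1/12 · (-1.43876e-06 − (-0.00231481)) = 0.000192781.
After k=1: 0.0160593.
Correction k=2: B_{4}/4! · (f^{(3)}(38) − f^{(3)}(6)) = −1/720 · (-1.99274e-08 − (-0.00128601)) = -1.78609e-06.

S_2 ≈ 0.0160576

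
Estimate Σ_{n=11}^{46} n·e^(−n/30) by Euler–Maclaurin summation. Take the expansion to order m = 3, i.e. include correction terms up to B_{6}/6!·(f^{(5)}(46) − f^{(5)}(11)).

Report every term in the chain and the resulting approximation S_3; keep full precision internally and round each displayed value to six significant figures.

S_3 ≈ 369.111

∫_11^46 x·e^(−x/30) dx evaluates to 360.382.
½[f(11) + f(46)] = ½[7.62345 + 9.92749] = 8.77547.
So far: 369.157.
Order-1 term: 1/12 · (-0.115101 − 0.438926) = -0.0461689.
Running total after k=1: 369.111.
Order-2 term: −1/720 · (0.000351699 − 0.00202779) = 2.32790e-06.
Running total after k=2: 369.111.
Order-3 term: 1/30240 · (9.23653e-07 − 3.96431e-06) = -1.00551e-10.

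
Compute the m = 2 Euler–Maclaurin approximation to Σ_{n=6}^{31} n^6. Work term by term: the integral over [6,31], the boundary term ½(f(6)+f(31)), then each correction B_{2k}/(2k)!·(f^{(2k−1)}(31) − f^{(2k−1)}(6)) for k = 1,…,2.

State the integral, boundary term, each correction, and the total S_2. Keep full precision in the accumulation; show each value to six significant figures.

S_2 ≈ 4.38841e+09

The integral term ∫_6^31 x^6 dx = 3.93033e+09.
½[f(6) + f(31)] = ½[46656.0 + 8.87504e+08] = 4.43775e+08.
So far: 4.37411e+09.
Order-1 term: 1/12 · (1.71775e+08 − 46656.0) = 1.43107e+07.
After k=1: 4.38842e+09.
Order-2 term: −1/720 · (3.57492e+06 − 25920.0) = -4929.17.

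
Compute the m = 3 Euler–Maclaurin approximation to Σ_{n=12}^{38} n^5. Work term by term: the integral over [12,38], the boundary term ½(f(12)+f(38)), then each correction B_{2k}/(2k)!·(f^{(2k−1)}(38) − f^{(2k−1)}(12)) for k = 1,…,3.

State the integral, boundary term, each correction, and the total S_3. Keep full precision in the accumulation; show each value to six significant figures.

∫_12^38 x^5 dx evaluates to 5.01325e+08.
Endpoint term: (f(12) + f(38))/2 = (248832 + 7.92352e+07)/2 = 3.97420e+07.
Integral + boundary = 5.41067e+08.
Order-1 term: 1/12 · (1.04257e+07 − 103680) = 860167.
After k=1: 5.41927e+08.
Order-2 term: −1/720 · (86640.0 − 8640.00) = -108.333.
After k=2: 5.41927e+08.
Order-3 term: 1/30240 · (120.000 − 120.000) = 0.00000.

S_3 ≈ 5.41927e+08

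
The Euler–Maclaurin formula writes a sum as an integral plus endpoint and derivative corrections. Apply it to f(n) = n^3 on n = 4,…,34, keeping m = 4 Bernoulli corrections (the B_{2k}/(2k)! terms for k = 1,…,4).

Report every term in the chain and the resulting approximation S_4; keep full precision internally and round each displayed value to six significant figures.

∫_4^34 x^3 dx evaluates to 334020.
Boundary: ½(f(4) + f(34)) = ½(64.0000 + 39304.0) = 19684.0.
So far: 353704.
k=1: B_{2}/(2)! × [f^{(1)}(34) − f^{(1)}(4)] = 1/12 × (3468.00 − 48.0000) = 285.000.
Running total after k=1: 353989.
k=2: B_{4}/(4)! × [f^{(3)}(34) − f^{(3)}(4)] = −1/720 × (6.00000 − 6.00000) = 0.00000.
Running total after k=2: 353989.
k=3: B_{6}/(6)! × [f^{(5)}(34) − f^{(5)}(4)] = 1/30240 × (0.00000 − 0.00000) = 0.00000.
Running total after k=3: 353989.
k=4: B_{8}/(8)! × [f^{(7)}(34) − f^{(7)}(4)] = −1/1209600 × (0.00000 − 0.00000) = 0.00000.

S_4 ≈ 353989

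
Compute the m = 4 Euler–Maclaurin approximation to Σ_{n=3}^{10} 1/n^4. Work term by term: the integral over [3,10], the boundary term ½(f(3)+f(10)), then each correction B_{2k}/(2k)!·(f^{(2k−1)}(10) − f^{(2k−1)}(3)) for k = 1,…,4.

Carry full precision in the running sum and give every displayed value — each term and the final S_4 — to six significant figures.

S_4 ≈ 0.0195359

Integral: ∫_3^10 1/x^4 dx = 0.0120123.
Endpoint term: (f(3) + f(10))/2 = (0.0123457 + 0.000100000)/2 = 0.00622284.
Running total after boundary: 0.0182352.
Correction k=1: B_{2}/2! · (f^{(1)}(10) − f^{(1)}(3)) = 1/12 · (-4.00000e-05 − (-0.0164609)) = 0.00136841.
After k=1: 0.0196036.
Correction k=2: B_{4}/4! · (f^{(3)}(10) − f^{(3)}(3)) = −1/720 · (-1.20000e-05 − (-0.0548697)) = -7.61912e-05.
After k=2: 0.0195274.
Correction k=3: B_{6}/6! · (f^{(5)}(10) − f^{(5)}(3)) = 1/30240 · (-6.72000e-06 − (-0.341411)) = 1.12898e-05.
After k=3: 0.0195387.
Correction k=4: B_{8}/8! · (f^{(7)}(10) − f^{(7)}(3)) = −1/1209600 · (-6.04800e-06 − (-3.41411)) = -2.82251e-06.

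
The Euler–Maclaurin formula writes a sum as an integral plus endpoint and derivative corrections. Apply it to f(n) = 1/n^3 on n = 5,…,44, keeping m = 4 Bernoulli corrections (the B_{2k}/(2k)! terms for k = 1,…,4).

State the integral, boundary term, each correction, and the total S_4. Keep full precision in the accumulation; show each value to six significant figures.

S_4 ≈ 0.0241424

Integral: ∫_5^44 1/x^3 dx = 0.0197417.
½[f(5) + f(44)] = ½[0.00800000 + 1.17393e-05] = 0.00400587.
Running total after boundary: 0.0237476.
k=1: B_{2}/(2)! × [f^{(1)}(44) − f^{(1)}(5)] = 1/12 × (-8.00406e-07 − (-0.00480000)) = 0.000399933.
After k=1: 0.0241475.
k=2: B_{4}/(4)! × [f^{(3)}(44) − f^{(3)}(5)] = −1/720 × (-8.26866e-09 − (-0.00384000)) = -5.33332e-06.
After k=2: 0.0241422.
k=3: B_{6}/(6)! × [f^{(5)}(44) − f^{(5)}(5)] = 1/30240 × (-1.79382e-10 − (-0.00645120)) = 2.13333e-07.
After k=3: 0.0241424.
k=4: B_{8}/(8)! × [f^{(7)}(44) − f^{(7)}(5)] = −1/1209600 × (-6.67124e-12 − (-0.0185795)) = -1.53600e-08.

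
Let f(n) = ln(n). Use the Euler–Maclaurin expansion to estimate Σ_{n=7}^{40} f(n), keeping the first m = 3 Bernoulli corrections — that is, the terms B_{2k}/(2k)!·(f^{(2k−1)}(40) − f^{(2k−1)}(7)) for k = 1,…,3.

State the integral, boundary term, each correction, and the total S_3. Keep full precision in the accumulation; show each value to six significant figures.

S_3 ≈ 103.741

∫_7^40 ln(x) dx evaluates to 100.934.
Boundary: ½(f(7) + f(40)) = ½(1.94591 + 3.68888) = 2.81739.
Running total after boundary: 103.751.
k=1: B_{2}/(2)! × [f^{(1)}(40) − f^{(1)}(7)] = 1/12 × (0.0250000 − 0.142857) = -0.00982143.
Partial sum through k=1: 103.741.
k=2: B_{4}/(4)! × [f^{(3)}(40) − f^{(3)}(7)] = −1/720 × (3.12500e-05 − 0.00583090) = 8.05507e-06.
Partial sum through k=2: 103.741.
k=3: B_{6}/(6)! × [f^{(5)}(40) − f^{(5)}(7)] = 1/30240 × (2.34375e-07 − 0.00142798) = -4.72137e-08.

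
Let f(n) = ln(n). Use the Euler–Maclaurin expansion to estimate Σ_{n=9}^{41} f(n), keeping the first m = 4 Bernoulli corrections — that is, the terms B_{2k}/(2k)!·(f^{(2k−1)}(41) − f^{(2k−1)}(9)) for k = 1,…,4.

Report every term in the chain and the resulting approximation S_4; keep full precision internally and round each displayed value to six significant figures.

S_4 ≈ 103.430

∫_9^41 ln(x) dx evaluates to 100.481.
Boundary: ½(f(9) + f(41)) = ½(2.19722 + 3.71357) = 2.95540.
Running total after boundary: 103.437.
Correction k=1: B_{2}/2! · (f^{(1)}(41) − f^{(1)}(9)) = 1/12 · (0.0243902 − 0.111111) = -0.00722674.
Running total after k=1: 103.430.
Correction k=2: B_{4}/4! · (f^{(3)}(41) − f^{(3)}(9)) = −1/720 · (2.90187e-05 − 0.00274348) = 3.77009e-06.
Running total after k=2: 103.430.
Correction k=3: B_{6}/6! · (f^{(5)}(41) − f^{(5)}(9)) = 1/30240 · (2.07153e-07 − 0.000406442) = -1.34337e-08.
Running total after k=3: 103.430.
Correction k=4: B_{8}/8! · (f^{(7)}(41) − f^{(7)}(9)) = −1/1209600 · (3.69697e-09 − 0.000150534) = 1.24446e-10.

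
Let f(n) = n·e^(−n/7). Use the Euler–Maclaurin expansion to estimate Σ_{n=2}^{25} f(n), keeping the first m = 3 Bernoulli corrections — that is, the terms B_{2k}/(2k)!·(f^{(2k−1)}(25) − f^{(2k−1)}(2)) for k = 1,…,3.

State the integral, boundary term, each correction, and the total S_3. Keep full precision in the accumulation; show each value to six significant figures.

S_3 ≈ 42.0974

The integral term ∫_2^25 x·e^(−x/7) dx = 41.0452.
½[f(2) + f(25)] = ½[1.50295 + 0.702891] = 1.10292.
So far: 42.1481.
Correction k=1: B_{2}/2! · (f^{(1)}(25) − f^{(1)}(2)) = 1/12 · (-0.0722974 − 0.536769) = -0.0507556.
Partial sum through k=1: 42.0973.
Correction k=2: B_{4}/4! · (f^{(3)}(25) − f^{(3)}(2)) = −1/720 · (-0.000327879 − 0.0416270) = 5.82707e-05.
Partial sum through k=2: 42.0974.
Correction k=3: B_{6}/6! · (f^{(5)}(25) − f^{(5)}(2)) = 1/30240 · (1.67285e-05 − 0.00147550) = -4.82398e-08.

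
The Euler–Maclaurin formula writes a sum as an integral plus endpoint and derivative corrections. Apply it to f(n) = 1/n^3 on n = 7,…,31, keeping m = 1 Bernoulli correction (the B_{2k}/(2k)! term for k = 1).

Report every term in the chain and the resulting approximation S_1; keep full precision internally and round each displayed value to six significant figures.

The integral term ∫_7^31 1/x^3 dx = 0.00968379.
Boundary: ½(f(7) + f(31)) = ½(0.00291545 + 3.35672e-05) = 0.00147451.
So far: 0.0111583.
Order-1 term: 1/12 · (-3.24844e-06 − (-0.00124948)) = 0.000103853.

S_1 ≈ 0.0112622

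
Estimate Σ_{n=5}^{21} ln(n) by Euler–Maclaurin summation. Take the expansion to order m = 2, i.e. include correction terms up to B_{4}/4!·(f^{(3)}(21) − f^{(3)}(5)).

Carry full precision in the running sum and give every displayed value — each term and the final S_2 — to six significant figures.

∫_5^21 ln(x) dx evaluates to 39.8878.
½[f(5) + f(21)] = ½[1.60944 + 3.04452] = 2.32698.
So far: 42.2148.
k=1: B_{2}/(2)! × [f^{(1)}(21) − f^{(1)}(5)] = 1/12 × (0.0476190 − 0.200000) = -0.0126984.
Partial sum through k=1: 42.2021.
k=2: B_{4}/(4)! × [f^{(3)}(21) − f^{(3)}(5)] = −1/720 × (0.000215959 − 0.0160000) = 2.19223e-05.

S_2 ≈ 42.2021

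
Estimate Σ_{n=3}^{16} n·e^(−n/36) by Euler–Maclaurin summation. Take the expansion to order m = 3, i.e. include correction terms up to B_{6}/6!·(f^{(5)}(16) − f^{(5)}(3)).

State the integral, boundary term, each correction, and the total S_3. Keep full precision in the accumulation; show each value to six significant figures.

Integral: ∫_3^16 x·e^(−x/36) dx = 91.4527.
½[f(3) + f(16)] = ½[2.76013 + 10.2589] = 6.50951.
So far: 97.9622.
k=1: B_{2}/(2)! × [f^{(1)}(16) − f^{(1)}(3)] = 1/12 × (0.356211 − 0.843374) = -0.0405969.
After k=1: 97.9216.
k=2: B_{4}/(4)! × [f^{(3)}(16) − f^{(3)}(3)] = −1/720 × (0.00126433 − 0.00207057) = 1.11978e-06.
After k=2: 97.9216.
k=3: B_{6}/(6)! × [f^{(5)}(16) − f^{(5)}(3)] = 1/30240 × (1.73905e-06 − 2.69321e-06) = -3.15528e-11.

S_3 ≈ 97.9216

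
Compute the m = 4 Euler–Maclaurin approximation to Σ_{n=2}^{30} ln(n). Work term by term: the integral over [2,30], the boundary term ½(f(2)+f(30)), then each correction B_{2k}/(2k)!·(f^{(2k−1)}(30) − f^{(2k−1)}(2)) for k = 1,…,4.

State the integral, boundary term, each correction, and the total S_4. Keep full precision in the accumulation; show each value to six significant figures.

S_4 ≈ 74.6582

∫_2^30 ln(x) dx evaluates to 72.6496.
½[f(2) + f(30)] = ½[0.693147 + 3.40120] = 2.04717.
Integral + boundary = 74.6968.
k=1: B_{2}/(2)! × [f^{(1)}(30) − f^{(1)}(2)] = 1/12 × (0.0333333 − 0.500000) = -0.0388889.
Running total after k=1: 74.6579.
k=2: B_{4}/(4)! × [f^{(3)}(30) − f^{(3)}(2)] = −1/720 × (7.40741e-05 − 0.250000) = 0.000347119.
Running total after k=2: 74.6583.
k=3: B_{6}/(6)! × [f^{(5)}(30) − f^{(5)}(2)] = 1/30240 × (9.87654e-07 − 0.750000) = -2.48016e-05.
Running total after k=3: 74.6582.
k=4: B_{8}/(8)! × [f^{(7)}(30) − f^{(7)}(2)] = −1/1209600 × (3.29218e-08 − 5.62500) = 4.65030e-06.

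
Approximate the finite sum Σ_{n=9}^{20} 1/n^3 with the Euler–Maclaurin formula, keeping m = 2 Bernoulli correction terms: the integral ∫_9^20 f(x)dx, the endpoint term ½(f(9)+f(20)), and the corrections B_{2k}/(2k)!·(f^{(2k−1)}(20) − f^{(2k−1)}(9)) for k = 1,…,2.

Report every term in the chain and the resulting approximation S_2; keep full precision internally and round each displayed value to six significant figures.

S_2 ≈ 0.00570760

∫_9^20 1/x^3 dx evaluates to 0.00492284.
Boundary: ½(f(9) + f(20)) = ½(0.00137174 + 0.000125000) = 0.000748371.
Running total after boundary: 0.00567121.
Correction k=1: B_{2}/2! · (f^{(1)}(20) − f^{(1)}(9)) = 1/12 · (-1.87500e-05 − (-0.000457247)) = 3.65414e-05.
Partial sum through k=1: 0.00570775.
Correction k=2: B_{4}/4! · (f^{(3)}(20) − f^{(3)}(9)) = −1/720 · (-9.37500e-07 − (-0.000112901)) = -1.55504e-07.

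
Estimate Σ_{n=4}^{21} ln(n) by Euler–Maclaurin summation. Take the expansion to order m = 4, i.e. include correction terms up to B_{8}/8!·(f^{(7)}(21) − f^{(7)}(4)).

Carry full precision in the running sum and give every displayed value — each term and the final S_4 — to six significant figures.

S_4 ≈ 43.5884

∫_4^21 ln(x) dx evaluates to 41.3898.
Endpoint term: (f(4) + f(21))/2 = (1.38629 + 3.04452)/2 = 2.21541.
Running total after boundary: 43.6052.
k=1: B_{2}/(2)! × [f^{(1)}(21) − f^{(1)}(4)] = 1/12 × (0.0476190 − 0.250000) = -0.0168651.
Running total after k=1: 43.5883.
k=2: B_{4}/(4)! × [f^{(3)}(21) − f^{(3)}(4)] = −1/720 × (0.000215959 − 0.0312500) = 4.31028e-05.
Running total after k=2: 43.5884.
k=3: B_{6}/(6)! × [f^{(5)}(21) − f^{(5)}(4)] = 1/30240 × (5.87645e-06 − 0.0234375) = -7.74855e-07.
Running total after k=3: 43.5884.
k=4: B_{8}/(8)! × [f^{(7)}(21) − f^{(7)}(4)] = −1/1209600 × (3.99758e-07 − 0.0439453) = 3.63301e-08.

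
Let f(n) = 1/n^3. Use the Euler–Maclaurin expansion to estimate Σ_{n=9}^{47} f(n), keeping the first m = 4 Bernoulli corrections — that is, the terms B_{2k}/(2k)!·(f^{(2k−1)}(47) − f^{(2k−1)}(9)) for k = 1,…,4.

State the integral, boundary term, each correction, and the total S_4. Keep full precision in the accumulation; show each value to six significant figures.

S_4 ≈ 0.00667508

Integral: ∫_9^47 1/x^3 dx = 0.00594649.
Endpoint term: (f(9) + f(47))/2 = (0.00137174 + 9.63178e-06)/2 = 0.000690687.
Running total after boundary: 0.00663718.
Correction k=1: B_{2}/2! · (f^{(1)}(47) − f^{(1)}(9)) = 1/12 · (-6.14794e-07 − (-0.000457247)) = 3.80527e-05.
Running total after k=1: 0.00667523.
Correction k=2: B_{4}/4! · (f^{(3)}(47) − f^{(3)}(9)) = −1/720 · (-5.56627e-09 − (-0.000112901)) = -1.56799e-07.
Running total after k=2: 0.00667508.
Correction k=3: B_{6}/6! · (f^{(5)}(47) − f^{(5)}(9)) = 1/30240 · (-1.05832e-10 − (-5.85410e-05)) = 1.93588e-09.
Running total after k=3: 0.00667508.
Correction k=4: B_{8}/8! · (f^{(7)}(47) − f^{(7)}(9)) = −1/1209600 · (-3.44949e-12 − (-5.20365e-05)) = -4.30196e-11.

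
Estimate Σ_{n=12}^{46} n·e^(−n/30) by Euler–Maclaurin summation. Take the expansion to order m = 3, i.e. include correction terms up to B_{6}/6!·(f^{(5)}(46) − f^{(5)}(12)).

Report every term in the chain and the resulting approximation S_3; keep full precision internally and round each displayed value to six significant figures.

S_3 ≈ 361.487

The integral term ∫_12^46 x·e^(−x/30) dx = 352.545.
½[f(12) + f(46)] = ½[8.04384 + 9.92749] = 8.98567.
Integral + boundary = 361.531.
Order-1 term: 1/12 · (-0.115101 − 0.402192) = -0.0431078.
After k=1: 361.487.
Order-2 term: −1/720 · (0.000351699 − 0.00193648) = 2.20109e-06.
After k=2: 361.487.
Order-3 term: 1/30240 · (9.23653e-07 − 3.80676e-06) = -9.53407e-11.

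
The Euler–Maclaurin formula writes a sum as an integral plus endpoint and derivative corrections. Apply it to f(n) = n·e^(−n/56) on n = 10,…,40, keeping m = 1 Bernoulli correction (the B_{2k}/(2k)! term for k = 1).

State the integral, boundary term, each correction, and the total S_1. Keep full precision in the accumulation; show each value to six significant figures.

S_1 ≈ 473.724

∫_10^40 x·e^(−x/56) dx evaluates to 459.796.
Boundary: ½(f(10) + f(40)) = ½(8.36464 + 19.5817) = 13.9732.
So far: 473.769.
Order-1 term: 1/12 · (0.139869 − 0.687096) = -0.0456022.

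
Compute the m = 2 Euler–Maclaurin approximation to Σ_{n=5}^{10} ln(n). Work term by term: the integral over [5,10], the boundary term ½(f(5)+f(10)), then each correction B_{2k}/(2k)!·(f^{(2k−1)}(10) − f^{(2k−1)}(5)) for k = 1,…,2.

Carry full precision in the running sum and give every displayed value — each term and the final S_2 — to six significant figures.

S_2 ≈ 11.9264

The integral term ∫_5^10 ln(x) dx = 9.97866.
½[f(5) + f(10)] = ½[1.60944 + 2.30259] = 1.95601.
Integral + boundary = 11.9347.
Order-1 term: 1/12 · (0.100000 − 0.200000) = -0.00833333.
Running total after k=1: 11.9263.
Order-2 term: −1/720 · (0.00200000 − 0.0160000) = 1.94444e-05.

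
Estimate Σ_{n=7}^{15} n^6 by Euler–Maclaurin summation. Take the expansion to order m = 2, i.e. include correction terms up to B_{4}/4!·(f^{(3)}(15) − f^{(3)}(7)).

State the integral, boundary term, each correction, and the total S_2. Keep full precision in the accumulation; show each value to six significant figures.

S_2 ≈ 3.04157e+07

∫_7^15 x^6 dx evaluates to 2.42908e+07.
½[f(7) + f(15)] = ½[117649 + 1.13906e+07] = 5.75414e+06.
Running total after boundary: 3.00450e+07.
Order-1 term: 1/12 · (4.55625e+06 − 100842) = 371284.
Partial sum through k=1: 3.04163e+07.
Order-2 term: −1/720 · (405000 − 41160.0) = -505.333.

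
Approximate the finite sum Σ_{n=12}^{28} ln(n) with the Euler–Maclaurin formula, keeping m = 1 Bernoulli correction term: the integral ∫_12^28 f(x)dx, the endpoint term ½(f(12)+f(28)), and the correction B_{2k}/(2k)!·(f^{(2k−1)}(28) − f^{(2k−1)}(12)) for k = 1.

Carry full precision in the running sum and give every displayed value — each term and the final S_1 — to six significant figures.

S_1 ≈ 50.3874

Integral: ∫_12^28 ln(x) dx = 47.4828.
Boundary: ½(f(12) + f(28)) = ½(2.48491 + 3.33220) = 2.90856.
Running total after boundary: 50.3914.
Order-1 term: 1/12 · (0.0357143 − 0.0833333) = -0.00396825.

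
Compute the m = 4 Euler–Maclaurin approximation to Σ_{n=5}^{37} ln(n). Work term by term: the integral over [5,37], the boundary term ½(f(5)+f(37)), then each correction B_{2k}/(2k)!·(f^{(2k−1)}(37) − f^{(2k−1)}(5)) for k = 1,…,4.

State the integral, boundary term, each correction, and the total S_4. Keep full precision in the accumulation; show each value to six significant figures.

S_4 ≈ 96.1526

Integral: ∫_5^37 ln(x) dx = 93.5568.
Boundary: ½(f(5) + f(37)) = ½(1.60944 + 3.61092) = 2.61018.
Running total after boundary: 96.1670.
Correction k=1: B_{2}/2! · (f^{(1)}(37) − f^{(1)}(5)) = 1/12 · (0.0270270 − 0.200000) = -0.0144144.
After k=1: 96.1525.
Correction k=2: B_{4}/4! · (f^{(3)}(37) − f^{(3)}(5)) = −1/720 · (3.94843e-05 − 0.0160000) = 2.21674e-05.
After k=2: 96.1526.
Correction k=3: B_{6}/6! · (f^{(5)}(37) − f^{(5)}(5)) = 1/30240 · (3.46101e-07 − 0.00768000) = -2.53957e-07.
After k=3: 96.1526.
Correction k=4: B_{8}/8! · (f^{(7)}(37) − f^{(7)}(5)) = −1/1209600 · (7.58439e-09 − 0.00921600) = 7.61904e-09.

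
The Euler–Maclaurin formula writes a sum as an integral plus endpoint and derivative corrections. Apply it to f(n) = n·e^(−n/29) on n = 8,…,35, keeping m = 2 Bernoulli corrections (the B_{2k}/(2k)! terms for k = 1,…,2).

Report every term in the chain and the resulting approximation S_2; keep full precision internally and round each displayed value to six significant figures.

Integral: ∫_8^35 x·e^(−x/29) dx = 259.144.
Boundary: ½(f(8) + f(35)) = ½(6.07134 + 10.4693) = 8.27034.
Running total after boundary: 267.414.
Order-1 term: 1/12 · (-0.0618878 − 0.549561) = -0.0509541.
Partial sum through k=1: 267.364.
Order-2 term: −1/720 · (0.000637765 − 0.00245826) = 2.52846e-06.

S_2 ≈ 267.364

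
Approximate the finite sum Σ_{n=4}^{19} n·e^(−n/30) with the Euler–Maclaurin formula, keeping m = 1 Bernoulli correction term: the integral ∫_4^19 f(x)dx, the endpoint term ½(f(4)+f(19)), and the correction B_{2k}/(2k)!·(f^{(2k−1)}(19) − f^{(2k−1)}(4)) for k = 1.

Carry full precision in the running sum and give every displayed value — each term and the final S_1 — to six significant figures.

∫_4^19 x·e^(−x/30) dx evaluates to 112.372.
Endpoint term: (f(4) + f(19))/2 = (3.50069 + 10.0856)/2 = 6.79313.
Running total after boundary: 119.165.
k=1: B_{2}/(2)! × [f^{(1)}(19) − f^{(1)}(4)] = 1/12 × (0.194634 − 0.758484) = -0.0469875.

S_1 ≈ 119.118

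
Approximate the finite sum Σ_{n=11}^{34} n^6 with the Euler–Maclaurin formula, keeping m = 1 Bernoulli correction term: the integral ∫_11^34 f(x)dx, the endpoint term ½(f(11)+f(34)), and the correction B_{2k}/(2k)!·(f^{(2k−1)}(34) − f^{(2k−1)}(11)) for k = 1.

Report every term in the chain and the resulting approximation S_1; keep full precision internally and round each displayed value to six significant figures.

The integral term ∫_11^34 x^6 dx = 7.50055e+09.
Endpoint term: (f(11) + f(34))/2 = (1.77156e+06 + 1.54480e+09)/2 = 7.73288e+08.
Integral + boundary = 8.27384e+09.
Correction k=1: B_{2}/2! · (f^{(1)}(34) − f^{(1)}(11)) = 1/12 · (2.72613e+08 − 966306) = 2.26372e+07.

S_1 ≈ 8.29648e+09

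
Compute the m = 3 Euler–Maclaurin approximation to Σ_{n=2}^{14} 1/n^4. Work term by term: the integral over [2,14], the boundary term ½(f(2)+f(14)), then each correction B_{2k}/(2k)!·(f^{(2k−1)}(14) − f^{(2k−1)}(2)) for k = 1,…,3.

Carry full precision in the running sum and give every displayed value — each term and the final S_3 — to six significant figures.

The integral term ∫_2^14 1/x^4 dx = 0.0415452.
½[f(2) + f(14)] = ½[0.0625000 + 2.60308e-05] = 0.0312630.
Running total after boundary: 0.0728082.
Correction k=1: B_{2}/2! · (f^{(1)}(14) − f^{(1)}(2)) = 1/12 · (-7.43738e-06 − (-0.125000)) = 0.0104160.
Running total after k=1: 0.0832243.
Correction k=2: B_{4}/4! · (f^{(3)}(14) − f^{(3)}(2)) = −1/720 · (-1.13837e-06 − (-0.937500)) = -0.00130208.
Running total after k=2: 0.0819222.
Correction k=3: B_{6}/6! · (f^{(5)}(14) − f^{(5)}(2)) = 1/30240 · (-3.25250e-07 − (-13.1250)) = 0.000434028.

S_3 ≈ 0.0823562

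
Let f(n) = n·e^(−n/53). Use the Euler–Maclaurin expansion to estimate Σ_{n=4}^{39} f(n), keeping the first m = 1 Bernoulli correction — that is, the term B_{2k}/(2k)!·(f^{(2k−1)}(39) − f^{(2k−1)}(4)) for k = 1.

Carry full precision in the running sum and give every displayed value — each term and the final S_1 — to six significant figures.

S_1 ≈ 476.443

Integral: ∫_4^39 x·e^(−x/53) dx = 465.307.
Boundary: ½(f(4) + f(39)) = ½(3.70922 + 18.6848) = 11.1970.
So far: 476.504.
Correction k=1: B_{2}/2! · (f^{(1)}(39) − f^{(1)}(4)) = 1/12 · (0.126554 − 0.857321) = -0.0608972.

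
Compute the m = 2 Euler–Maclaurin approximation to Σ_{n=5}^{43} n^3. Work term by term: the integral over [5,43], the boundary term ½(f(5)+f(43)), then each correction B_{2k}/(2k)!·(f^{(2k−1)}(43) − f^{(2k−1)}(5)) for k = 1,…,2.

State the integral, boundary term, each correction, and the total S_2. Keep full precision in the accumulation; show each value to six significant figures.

The integral term ∫_5^43 x^3 dx = 854544.
Boundary: ½(f(5) + f(43)) = ½(125.000 + 79507.0) = 39816.0.
Integral + boundary = 894360.
Order-1 term: 1/12 · (5547.00 − 75.0000) = 456.000.
Partial sum through k=1: 894816.
Order-2 term: −1/720 · (6.00000 − 6.00000) = 0.00000.

S_2 ≈ 894816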